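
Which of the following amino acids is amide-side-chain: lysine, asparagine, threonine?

asparagine

The amide-side-chain residues are Asn (N) and Gln (Q).
Of the listed options, only asparagine belongs to this group.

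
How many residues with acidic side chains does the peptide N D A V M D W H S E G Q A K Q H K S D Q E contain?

5

Only D (aspartate) and E (glutamate) carry a side-chain carboxylic acid.
Matching residues: D2, D6, E10, D19, E21.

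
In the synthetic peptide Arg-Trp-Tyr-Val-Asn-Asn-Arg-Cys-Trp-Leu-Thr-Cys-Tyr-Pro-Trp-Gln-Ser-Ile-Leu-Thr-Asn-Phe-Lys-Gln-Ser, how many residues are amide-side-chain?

Only N (asparagine) and Q (glutamine) carry a side-chain carboxamide.
Matching residues: Asn5, Asn6, Gln16, Asn21, Gln24.

5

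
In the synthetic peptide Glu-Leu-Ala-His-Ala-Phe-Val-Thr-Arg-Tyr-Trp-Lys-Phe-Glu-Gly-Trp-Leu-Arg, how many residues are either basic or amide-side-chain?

Basic: H, K, R. Amide-side-chain: N, Q.
Basic residues here: His4, Arg9, Lys12, Arg18 (4).
Amide-side-chain residues here: none (0).
The two groups share no amino acid, so total = 4 + 0 = 4.

4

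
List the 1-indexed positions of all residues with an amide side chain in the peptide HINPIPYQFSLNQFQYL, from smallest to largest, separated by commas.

3, 8, 12, 13, 15

Only N (asparagine) and Q (glutamine) carry a side-chain carboxamide.
Matching residues: N3, Q8, N12, Q13, Q15.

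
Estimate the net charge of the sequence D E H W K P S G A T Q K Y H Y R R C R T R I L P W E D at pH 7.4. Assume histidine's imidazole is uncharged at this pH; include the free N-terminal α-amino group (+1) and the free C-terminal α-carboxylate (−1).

At pH ~7.4 the Lys and Arg side chains are protonated (+1), the Asp and Glu side chains are deprotonated (−1), and with His taken as neutral all other side chains carry no charge.
Positive (K, R): K5, K12, R16, R17, R19, R21 → +6.
Negative (D, E): D1, E2, E26, D27 → −4.
The N-terminus (+1) and C-terminus (−1) cancel.
Net charge = (+6) + (−4) = +2.

+2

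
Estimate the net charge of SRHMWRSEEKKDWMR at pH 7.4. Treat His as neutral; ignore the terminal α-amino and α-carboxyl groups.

+2

The side chains ionized at physiological pH are Lys/Arg (+1) and Asp/Glu (−1); with His treated as neutral, nothing else contributes.
Positive (K, R): R2, R6, K10, K11, R15 → +5.
Negative (D, E): E8, E9, D12 → −3.
Net charge = (+5) + (−3) = +2.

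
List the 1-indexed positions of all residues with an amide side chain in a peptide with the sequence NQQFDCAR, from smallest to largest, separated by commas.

Asparagine (N) and glutamine (Q) have uncharged amide side chains.
Matching residues: N1, Q2, Q3.

1, 2, 3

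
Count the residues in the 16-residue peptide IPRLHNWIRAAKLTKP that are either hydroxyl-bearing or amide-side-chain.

Hydroxyl-bearing: S, T, Y. Amide-side-chain: N, Q.
Hydroxyl-bearing residues here: T14 (1).
Amide-side-chain residues here: N6 (1).
The two groups share no amino acid, so total = 1 + 1 = 2.

2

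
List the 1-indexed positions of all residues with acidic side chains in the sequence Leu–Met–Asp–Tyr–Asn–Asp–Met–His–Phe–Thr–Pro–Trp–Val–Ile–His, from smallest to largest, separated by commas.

3, 6

Only D (aspartate) and E (glutamate) carry a side-chain carboxylic acid.
Matching residues: Asp3, Asp6.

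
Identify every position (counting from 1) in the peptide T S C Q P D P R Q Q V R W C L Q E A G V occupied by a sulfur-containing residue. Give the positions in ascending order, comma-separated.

3, 14

Cysteine (C, thiol) and methionine (M, thioether) are the two sulfur-containing amino acids.
Matching residues: C3, C14.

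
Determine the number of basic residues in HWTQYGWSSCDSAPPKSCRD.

The basic amino acids are Lys (K), Arg (R), and His (H).
Matching residues: H1, K16, R19.

3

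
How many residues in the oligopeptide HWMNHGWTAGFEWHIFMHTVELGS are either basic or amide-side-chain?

5

Basic: H, K, R. Amide-side-chain: N, Q.
Basic residues here: H1, H5, H14, H18 (4).
Amide-side-chain residues here: N4 (1).
The two groups share no amino acid, so total = 4 + 1 = 5.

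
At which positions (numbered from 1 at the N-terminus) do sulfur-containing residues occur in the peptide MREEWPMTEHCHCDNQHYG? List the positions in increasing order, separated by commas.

Only Cys (C) and Met (M) have a sulfur atom in the side chain.
Matching residues: M1, M7, C11, C13.

1, 7, 11, 13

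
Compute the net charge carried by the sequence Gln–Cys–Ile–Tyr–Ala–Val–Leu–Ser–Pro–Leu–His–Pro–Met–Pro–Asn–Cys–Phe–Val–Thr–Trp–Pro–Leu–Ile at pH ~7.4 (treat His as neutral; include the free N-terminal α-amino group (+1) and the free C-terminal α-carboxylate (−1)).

0

At pH ~7.4 the Lys and Arg side chains are protonated (+1), the Asp and Glu side chains are deprotonated (−1), and with His taken as neutral all other side chains carry no charge.
Positive (K, R): none → +0.
Negative (D, E): none → −0.
The N-terminus (+1) and C-terminus (−1) cancel.
Net charge = (+0) + (−0) = 0.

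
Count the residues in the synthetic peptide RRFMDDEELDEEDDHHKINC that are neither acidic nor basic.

6

Acidic: D, E. Basic: K, R, H. All other residues are neither.
Matching residues: F3, M4, L9, I18, N19, C20.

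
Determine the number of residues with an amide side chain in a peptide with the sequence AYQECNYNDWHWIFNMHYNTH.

Asparagine (N) and glutamine (Q) have uncharged amide side chains.
Matching residues: Q3, N6, N8, N15, N19.

5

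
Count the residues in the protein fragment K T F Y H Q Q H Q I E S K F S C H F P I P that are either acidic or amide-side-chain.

4

Acidic: D, E. Amide-side-chain: N, Q.
Acidic residues here: E11 (1).
Amide-side-chain residues here: Q6, Q7, Q9 (3).
The two groups share no amino acid, so total = 1 + 3 = 4.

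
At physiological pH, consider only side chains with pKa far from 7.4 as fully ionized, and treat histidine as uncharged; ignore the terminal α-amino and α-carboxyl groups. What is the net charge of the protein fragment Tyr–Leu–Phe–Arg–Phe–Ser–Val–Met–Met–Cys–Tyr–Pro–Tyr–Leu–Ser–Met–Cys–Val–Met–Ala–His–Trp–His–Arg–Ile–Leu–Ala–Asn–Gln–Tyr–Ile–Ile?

The side chains ionized at physiological pH are Lys/Arg (+1) and Asp/Glu (−1); with His treated as neutral, nothing else contributes.
Positive (K, R): Arg4, Arg24 → +2.
Negative (D, E): none → −0.
Net charge = (+2) + (−0) = +2.

+2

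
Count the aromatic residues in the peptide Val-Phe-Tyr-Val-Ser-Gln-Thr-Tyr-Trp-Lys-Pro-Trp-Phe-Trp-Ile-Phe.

Phenylalanine (F), tryptophan (W), and tyrosine (Y) have aromatic ring side chains.
Matching residues: Phe2, Tyr3, Tyr8, Trp9, Trp12, Phe13, Trp14, Phe16.

8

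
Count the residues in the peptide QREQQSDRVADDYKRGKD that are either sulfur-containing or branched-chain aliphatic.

Sulfur-containing: C, M. Branched-chain aliphatic: I, L, V.
Sulfur-containing residues here: none (0).
Branched-chain aliphatic residues here: V9 (1).
The two groups share no amino acid, so total = 0 + 1 = 1.

1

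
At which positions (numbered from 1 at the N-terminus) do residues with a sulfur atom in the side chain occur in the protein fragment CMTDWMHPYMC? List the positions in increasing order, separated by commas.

Cysteine (C, thiol) and methionine (M, thioether) are the two sulfur-containing amino acids.
Matching residues: C1, M2, M6, M10, C11.

1, 2, 6, 10, 11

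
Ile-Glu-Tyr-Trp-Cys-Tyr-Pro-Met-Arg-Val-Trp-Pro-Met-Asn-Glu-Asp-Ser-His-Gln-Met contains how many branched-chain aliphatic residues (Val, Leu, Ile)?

2

Matching residues: Ile1, Val10.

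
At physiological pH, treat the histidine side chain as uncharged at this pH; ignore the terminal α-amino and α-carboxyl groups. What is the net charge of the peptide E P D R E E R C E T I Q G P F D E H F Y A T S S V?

-5

The side chains ionized at physiological pH are Lys/Arg (+1) and Asp/Glu (−1); with His treated as neutral, nothing else contributes.
Positive (K, R): R4, R7 → +2.
Negative (D, E): E1, D3, E5, E6, E9, D16, E17 → −7.
Net charge = (+2) + (−7) = −5.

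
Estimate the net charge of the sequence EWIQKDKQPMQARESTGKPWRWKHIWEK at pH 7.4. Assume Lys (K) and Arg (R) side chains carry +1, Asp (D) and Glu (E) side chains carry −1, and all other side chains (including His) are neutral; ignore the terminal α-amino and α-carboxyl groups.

Positive (K, R): K5, K7, R13, K18, R21, K23, K28 → +7.
Negative (D, E): E1, D6, E14, E27 → −4.
Net charge = (+7) + (−4) = +3.

+3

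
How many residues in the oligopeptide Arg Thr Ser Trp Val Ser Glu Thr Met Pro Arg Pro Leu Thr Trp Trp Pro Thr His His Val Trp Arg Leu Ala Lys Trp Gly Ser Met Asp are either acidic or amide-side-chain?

2

Acidic: D, E. Amide-side-chain: N, Q.
Acidic residues here: Glu7, Asp31 (2).
Amide-side-chain residues here: none (0).
The two groups share no amino acid, so total = 2 + 0 = 2.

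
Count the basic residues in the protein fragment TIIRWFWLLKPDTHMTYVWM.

3

Lysine (K), arginine (R), and histidine (H) have basic, nitrogen-containing side chains.
Matching residues: R4, K10, H14.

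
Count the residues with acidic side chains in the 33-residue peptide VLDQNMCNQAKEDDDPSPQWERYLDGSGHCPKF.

Aspartate (D) and glutamate (E) have carboxylic-acid side chains and are the acidic amino acids.
Matching residues: D3, E12, D13, D14, D15, E21, D25.

7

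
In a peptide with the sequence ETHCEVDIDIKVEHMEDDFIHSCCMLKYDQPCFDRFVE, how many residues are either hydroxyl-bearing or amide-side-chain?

Hydroxyl-bearing: S, T, Y. Amide-side-chain: N, Q.
Hydroxyl-bearing residues here: T2, S22, Y28 (3).
Amide-side-chain residues here: Q30 (1).
The two groups share no amino acid, so total = 3 + 1 = 4.

4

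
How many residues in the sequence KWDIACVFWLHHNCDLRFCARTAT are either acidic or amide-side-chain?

3

Acidic: D, E. Amide-side-chain: N, Q.
Acidic residues here: D3, D15 (2).
Amide-side-chain residues here: N13 (1).
The two groups share no amino acid, so total = 2 + 1 = 3.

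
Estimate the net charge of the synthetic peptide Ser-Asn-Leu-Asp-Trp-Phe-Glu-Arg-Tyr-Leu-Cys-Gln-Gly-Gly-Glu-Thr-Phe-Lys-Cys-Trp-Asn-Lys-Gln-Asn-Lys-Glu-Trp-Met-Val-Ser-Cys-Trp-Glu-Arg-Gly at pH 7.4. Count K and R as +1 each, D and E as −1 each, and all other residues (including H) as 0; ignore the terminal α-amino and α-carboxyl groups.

0

Positive (K, R): Arg8, Lys18, Lys22, Lys25, Arg34 → +5.
Negative (D, E): Asp4, Glu7, Glu15, Glu26, Glu33 → −5.
Net charge = (+5) + (−5) = 0.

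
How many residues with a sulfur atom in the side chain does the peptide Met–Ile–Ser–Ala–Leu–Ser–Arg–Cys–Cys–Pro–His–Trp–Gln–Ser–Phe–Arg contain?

3

Cysteine (C, thiol) and methionine (M, thioether) are the two sulfur-containing amino acids.
Matching residues: Met1, Cys8, Cys9.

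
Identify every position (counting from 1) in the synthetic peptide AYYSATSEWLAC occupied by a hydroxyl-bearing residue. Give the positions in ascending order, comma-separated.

Matching residues: Y2, Y3, S4, T6, S7.

2, 3, 4, 6, 7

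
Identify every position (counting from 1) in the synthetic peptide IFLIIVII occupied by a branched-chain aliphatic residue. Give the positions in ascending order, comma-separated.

1, 3, 4, 5, 6, 7, 8

The BCAAs are Val, Leu, and Ile — aliphatic side chains with a branch point.
Matching residues: I1, L3, I4, I5, V6, I7, I8.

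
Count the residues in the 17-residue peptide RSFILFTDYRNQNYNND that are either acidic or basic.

4

Acidic: D, E. Basic: H, K, R.
Acidic residues here: D8, D17 (2).
Basic residues here: R1, R10 (2).
The two groups share no amino acid, so total = 2 + 2 = 4.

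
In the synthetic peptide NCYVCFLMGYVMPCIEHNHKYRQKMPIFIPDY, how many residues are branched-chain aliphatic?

V, L, and I make up the branched-chain aliphatic group.
Matching residues: V4, L7, V11, I15, I27, I29.

6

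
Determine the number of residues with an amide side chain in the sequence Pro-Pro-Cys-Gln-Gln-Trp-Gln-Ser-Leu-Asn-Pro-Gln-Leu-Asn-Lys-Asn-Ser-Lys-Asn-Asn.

9

The amide-side-chain residues are Asn (N) and Gln (Q).
Matching residues: Gln4, Gln5, Gln7, Asn10, Gln12, Asn14, Asn16, Asn19, Asn20.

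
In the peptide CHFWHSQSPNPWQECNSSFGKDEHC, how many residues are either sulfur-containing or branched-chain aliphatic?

Sulfur-containing: C, M. Branched-chain aliphatic: I, L, V.
Sulfur-containing residues here: C1, C15, C25 (3).
Branched-chain aliphatic residues here: none (0).
The two groups share no amino acid, so total = 3 + 0 = 3.

3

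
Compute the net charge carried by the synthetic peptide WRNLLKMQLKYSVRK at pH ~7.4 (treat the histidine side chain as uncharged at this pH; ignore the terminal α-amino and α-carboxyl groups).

Near pH 7.4, K and R contribute +1 each, D and E contribute −1 each, and every other side chain (His included, as stated) is uncharged.
Positive (K, R): R2, K6, K10, R14, K15 → +5.
Negative (D, E): none → −0.
Net charge = (+5) + (−0) = +5.

+5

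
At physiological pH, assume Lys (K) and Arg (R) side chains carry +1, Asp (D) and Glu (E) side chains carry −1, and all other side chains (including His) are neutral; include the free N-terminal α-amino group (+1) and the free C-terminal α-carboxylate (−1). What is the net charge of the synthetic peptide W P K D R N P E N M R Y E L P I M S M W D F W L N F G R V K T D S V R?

+1

Positive (K, R): K3, R5, R11, R28, K30, R35 → +6.
Negative (D, E): D4, E8, E13, D21, D32 → −5.
The N-terminus (+1) and C-terminus (−1) cancel.
Net charge = (+6) + (−5) = +1.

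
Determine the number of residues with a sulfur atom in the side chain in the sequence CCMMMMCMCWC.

10

The sulfur-bearing residues are cysteine (–SH) and methionine (–S–CH₃).
Matching residues: C1, C2, M3, M4, M5, M6, C7, M8, C9, C11.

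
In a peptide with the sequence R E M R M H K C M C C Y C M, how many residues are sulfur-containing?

8

Cysteine (C, thiol) and methionine (M, thioether) are the two sulfur-containing amino acids.
Matching residues: M3, M5, C8, M9, C10, C11, C13, M14.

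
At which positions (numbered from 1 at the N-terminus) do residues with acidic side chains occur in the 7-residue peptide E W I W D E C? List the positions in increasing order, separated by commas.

1, 5, 6

Only D (aspartate) and E (glutamate) carry a side-chain carboxylic acid.
Matching residues: E1, D5, E6.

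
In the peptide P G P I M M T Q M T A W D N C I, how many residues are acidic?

1

The acidic residues are Asp (D) and Glu (E), whose side chains end in a carboxylate group.
Matching residues: D13.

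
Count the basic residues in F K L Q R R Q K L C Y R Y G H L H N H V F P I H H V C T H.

The basic amino acids are Lys (K), Arg (R), and His (H).
Matching residues: K2, R5, R6, K8, R12, H15, H17, H19, H24, H25, H29.

11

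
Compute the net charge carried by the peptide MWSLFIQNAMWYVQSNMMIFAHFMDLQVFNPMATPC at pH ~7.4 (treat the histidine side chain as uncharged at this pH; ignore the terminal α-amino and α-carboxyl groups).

-1

At pH ~7.4 the Lys and Arg side chains are protonated (+1), the Asp and Glu side chains are deprotonated (−1), and with His taken as neutral all other side chains carry no charge.
Positive (K, R): none → +0.
Negative (D, E): D25 → −1.
Net charge = (+0) + (−1) = −1.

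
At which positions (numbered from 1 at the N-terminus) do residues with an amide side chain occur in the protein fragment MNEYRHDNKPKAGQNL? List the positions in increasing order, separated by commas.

2, 8, 14, 15

The amide-side-chain residues are Asn (N) and Gln (Q).
Matching residues: N2, N8, Q14, N15.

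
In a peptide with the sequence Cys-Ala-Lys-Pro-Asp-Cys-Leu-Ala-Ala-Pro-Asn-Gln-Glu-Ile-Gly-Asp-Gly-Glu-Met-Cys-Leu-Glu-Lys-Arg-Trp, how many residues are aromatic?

1

F, W, and Y each carry an aromatic ring on the side chain.
Matching residues: Trp25.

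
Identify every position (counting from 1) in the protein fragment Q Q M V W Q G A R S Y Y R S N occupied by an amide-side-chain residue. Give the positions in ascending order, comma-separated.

Asparagine (N) and glutamine (Q) have uncharged amide side chains.
Matching residues: Q1, Q2, Q6, N15.

1, 2, 6, 15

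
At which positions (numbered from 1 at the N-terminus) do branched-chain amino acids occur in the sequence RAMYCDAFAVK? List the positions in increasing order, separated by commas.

The BCAAs are Val, Leu, and Ile — aliphatic side chains with a branch point.
Matching residues: V10.

10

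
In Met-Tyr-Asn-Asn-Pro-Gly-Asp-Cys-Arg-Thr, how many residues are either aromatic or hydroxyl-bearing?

Aromatic: F, W, Y. Hydroxyl-bearing: S, T, Y.
Aromatic residues here: Tyr2 (1).
Hydroxyl-bearing residues here: Tyr2, Thr10 (2).
Y is in both groups, so the 1 Y residue must not be double-counted.
Total = 1 + 2 − 1 = 2.

2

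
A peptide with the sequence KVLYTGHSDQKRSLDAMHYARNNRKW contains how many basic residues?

The basic amino acids are Lys (K), Arg (R), and His (H).
Matching residues: K1, H7, K11, R12, H18, R21, R24, K25.

8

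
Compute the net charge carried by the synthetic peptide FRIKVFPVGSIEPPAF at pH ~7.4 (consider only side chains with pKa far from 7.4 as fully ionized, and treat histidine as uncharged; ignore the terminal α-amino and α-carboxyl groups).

+1

Near pH 7.4, K and R contribute +1 each, D and E contribute −1 each, and every other side chain (His included, as stated) is uncharged.
Positive (K, R): R2, K4 → +2.
Negative (D, E): E12 → −1.
Net charge = (+2) + (−1) = +1.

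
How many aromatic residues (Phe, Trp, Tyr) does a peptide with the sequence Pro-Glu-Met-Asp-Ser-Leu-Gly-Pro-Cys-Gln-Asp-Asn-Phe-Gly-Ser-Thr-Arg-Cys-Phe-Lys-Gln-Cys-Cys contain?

Matching residues: Phe13, Phe19.

2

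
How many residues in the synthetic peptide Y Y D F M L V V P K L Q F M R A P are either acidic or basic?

3

Acidic: D, E. Basic: H, K, R.
Acidic residues here: D3 (1).
Basic residues here: K10, R15 (2).
The two groups share no amino acid, so total = 1 + 2 = 3.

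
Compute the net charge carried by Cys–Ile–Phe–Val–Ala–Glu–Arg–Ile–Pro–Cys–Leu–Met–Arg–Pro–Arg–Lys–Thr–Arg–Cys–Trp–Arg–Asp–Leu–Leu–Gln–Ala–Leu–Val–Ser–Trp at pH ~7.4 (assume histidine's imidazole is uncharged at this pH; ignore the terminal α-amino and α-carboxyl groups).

+4

The side chains ionized at physiological pH are Lys/Arg (+1) and Asp/Glu (−1); with His treated as neutral, nothing else contributes.
Positive (K, R): Arg7, Arg13, Arg15, Lys16, Arg18, Arg21 → +6.
Negative (D, E): Glu6, Asp22 → −2.
Net charge = (+6) + (−2) = +4.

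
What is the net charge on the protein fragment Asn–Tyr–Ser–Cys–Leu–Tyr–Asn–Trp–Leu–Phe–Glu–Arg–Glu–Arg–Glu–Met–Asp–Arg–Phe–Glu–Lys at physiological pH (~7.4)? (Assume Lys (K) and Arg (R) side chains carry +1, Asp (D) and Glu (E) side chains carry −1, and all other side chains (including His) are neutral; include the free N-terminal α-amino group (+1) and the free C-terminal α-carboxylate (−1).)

-1

Positive (K, R): Arg12, Arg14, Arg18, Lys21 → +4.
Negative (D, E): Glu11, Glu13, Glu15, Asp17, Glu20 → −5.
The N-terminus (+1) and C-terminus (−1) cancel.
Net charge = (+4) + (−5) = −1.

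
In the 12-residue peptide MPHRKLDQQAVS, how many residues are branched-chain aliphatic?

2

Valine (V), leucine (L), and isoleucine (I) are the branched-chain amino acids.
Matching residues: L6, V11.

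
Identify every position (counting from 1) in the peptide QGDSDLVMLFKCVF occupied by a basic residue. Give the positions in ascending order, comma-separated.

Matching residues: K11.

11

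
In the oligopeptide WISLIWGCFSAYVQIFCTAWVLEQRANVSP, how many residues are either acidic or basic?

2

Acidic: D, E. Basic: H, K, R.
Acidic residues here: E23 (1).
Basic residues here: R25 (1).
The two groups share no amino acid, so total = 1 + 1 = 2.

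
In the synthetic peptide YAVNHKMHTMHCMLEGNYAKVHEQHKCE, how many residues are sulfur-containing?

5

Only Cys (C) and Met (M) have a sulfur atom in the side chain.
Matching residues: M7, M10, C12, M13, C27.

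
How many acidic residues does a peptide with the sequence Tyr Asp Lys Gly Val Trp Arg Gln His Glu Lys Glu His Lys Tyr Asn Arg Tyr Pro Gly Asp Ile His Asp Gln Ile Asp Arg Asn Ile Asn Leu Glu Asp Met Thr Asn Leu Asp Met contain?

9

Aspartate (D) and glutamate (E) have carboxylic-acid side chains and are the acidic amino acids.
Matching residues: Asp2, Glu10, Glu12, Asp21, Asp24, Asp27, Glu33, Asp34, Asp39.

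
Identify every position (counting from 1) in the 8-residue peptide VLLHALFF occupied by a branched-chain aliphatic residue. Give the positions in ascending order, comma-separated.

1, 2, 3, 6

V, L, and I make up the branched-chain aliphatic group.
Matching residues: V1, L2, L3, L6.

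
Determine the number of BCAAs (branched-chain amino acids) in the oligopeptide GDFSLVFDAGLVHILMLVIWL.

10

V, L, and I make up the branched-chain aliphatic group.
Matching residues: L5, V6, L11, V12, I14, L15, L17, V18, I19, L21.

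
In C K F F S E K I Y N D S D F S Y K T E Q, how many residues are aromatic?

5

Phenylalanine (F), tryptophan (W), and tyrosine (Y) have aromatic ring side chains.
Matching residues: F3, F4, Y9, F14, Y16.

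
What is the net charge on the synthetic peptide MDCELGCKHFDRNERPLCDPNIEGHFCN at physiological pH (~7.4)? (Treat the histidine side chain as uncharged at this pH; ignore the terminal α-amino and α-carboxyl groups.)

At pH ~7.4 the Lys and Arg side chains are protonated (+1), the Asp and Glu side chains are deprotonated (−1), and with His taken as neutral all other side chains carry no charge.
Positive (K, R): K8, R12, R15 → +3.
Negative (D, E): D2, E4, D11, E14, D19, E23 → −6.
Net charge = (+3) + (−6) = −3.

-3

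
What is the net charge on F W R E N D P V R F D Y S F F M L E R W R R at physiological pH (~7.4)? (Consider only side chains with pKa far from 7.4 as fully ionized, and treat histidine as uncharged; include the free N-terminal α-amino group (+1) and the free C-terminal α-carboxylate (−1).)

+1

At pH ~7.4 the Lys and Arg side chains are protonated (+1), the Asp and Glu side chains are deprotonated (−1), and with His taken as neutral all other side chains carry no charge.
Positive (K, R): R3, R9, R19, R21, R22 → +5.
Negative (D, E): E4, D6, D11, E18 → −4.
The N-terminus (+1) and C-terminus (−1) cancel.
Net charge = (+5) + (−4) = +1.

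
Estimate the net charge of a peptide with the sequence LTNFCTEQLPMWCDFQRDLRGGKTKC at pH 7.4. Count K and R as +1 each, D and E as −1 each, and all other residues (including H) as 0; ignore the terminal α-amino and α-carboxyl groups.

+1

Positive (K, R): R17, R20, K23, K25 → +4.
Negative (D, E): E7, D14, D18 → −3.
Net charge = (+4) + (−3) = +1.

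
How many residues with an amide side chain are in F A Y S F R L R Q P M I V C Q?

2

The amide-side-chain residues are Asn (N) and Gln (Q).
Matching residues: Q9, Q15.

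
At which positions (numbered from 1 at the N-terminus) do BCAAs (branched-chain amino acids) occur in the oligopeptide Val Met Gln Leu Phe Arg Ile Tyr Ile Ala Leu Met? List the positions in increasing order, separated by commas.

The BCAAs are Val, Leu, and Ile — aliphatic side chains with a branch point.
Matching residues: Val1, Leu4, Ile7, Ile9, Leu11.

1, 4, 7, 9, 11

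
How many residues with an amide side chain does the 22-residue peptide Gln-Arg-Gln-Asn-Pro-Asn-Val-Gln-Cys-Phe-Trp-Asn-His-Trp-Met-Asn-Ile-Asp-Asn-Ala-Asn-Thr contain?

The amide-side-chain residues are Asn (N) and Gln (Q).
Matching residues: Gln1, Gln3, Asn4, Asn6, Gln8, Asn12, Asn16, Asn19, Asn21.

9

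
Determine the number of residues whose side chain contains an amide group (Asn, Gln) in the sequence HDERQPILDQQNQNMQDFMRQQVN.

10

Matching residues: Q5, Q10, Q11, N12, Q13, N14, Q16, Q21, Q22, N24.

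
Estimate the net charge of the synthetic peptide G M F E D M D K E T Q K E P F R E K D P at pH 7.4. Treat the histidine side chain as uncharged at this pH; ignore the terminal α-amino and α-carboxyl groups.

The side chains ionized at physiological pH are Lys/Arg (+1) and Asp/Glu (−1); with His treated as neutral, nothing else contributes.
Positive (K, R): K8, K12, R16, K18 → +4.
Negative (D, E): E4, D5, D7, E9, E13, E17, D19 → −7.
Net charge = (+4) + (−7) = −3.

-3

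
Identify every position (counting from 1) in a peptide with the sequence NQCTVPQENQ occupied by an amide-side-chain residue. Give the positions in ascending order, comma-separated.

The amide-side-chain residues are Asn (N) and Gln (Q).
Matching residues: N1, Q2, Q7, N9, Q10.

1, 2, 7, 9, 10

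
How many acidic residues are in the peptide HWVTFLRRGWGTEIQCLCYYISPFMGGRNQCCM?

1

Aspartate (D) and glutamate (E) have carboxylic-acid side chains and are the acidic amino acids.
Matching residues: E13.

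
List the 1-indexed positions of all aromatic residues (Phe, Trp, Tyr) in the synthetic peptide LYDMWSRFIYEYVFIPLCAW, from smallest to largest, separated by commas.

2, 5, 8, 10, 12, 14, 20

Matching residues: Y2, W5, F8, Y10, Y12, F14, W20.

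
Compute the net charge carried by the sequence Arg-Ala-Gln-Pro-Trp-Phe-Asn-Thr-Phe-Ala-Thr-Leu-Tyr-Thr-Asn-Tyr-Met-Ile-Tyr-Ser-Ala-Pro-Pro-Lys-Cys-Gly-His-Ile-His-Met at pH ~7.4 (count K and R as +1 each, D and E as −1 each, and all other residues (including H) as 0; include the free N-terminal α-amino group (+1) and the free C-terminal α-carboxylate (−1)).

+2

Positive (K, R): Arg1, Lys24 → +2.
Negative (D, E): none → −0.
The N-terminus (+1) and C-terminus (−1) cancel.
Net charge = (+2) + (−0) = +2.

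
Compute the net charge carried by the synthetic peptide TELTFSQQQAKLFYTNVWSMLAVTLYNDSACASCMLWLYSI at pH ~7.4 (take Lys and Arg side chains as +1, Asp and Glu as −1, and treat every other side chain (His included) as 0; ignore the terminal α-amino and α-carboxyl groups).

Positive (K, R): K11 → +1.
Negative (D, E): E2, D28 → −2.
Net charge = (+1) + (−2) = −1.

-1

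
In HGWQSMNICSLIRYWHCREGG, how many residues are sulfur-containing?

3

Cysteine (C, thiol) and methionine (M, thioether) are the two sulfur-containing amino acids.
Matching residues: M6, C9, C17.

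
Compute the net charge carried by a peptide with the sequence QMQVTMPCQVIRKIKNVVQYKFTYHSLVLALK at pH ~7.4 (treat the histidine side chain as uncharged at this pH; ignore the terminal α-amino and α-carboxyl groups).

+5

The side chains ionized at physiological pH are Lys/Arg (+1) and Asp/Glu (−1); with His treated as neutral, nothing else contributes.
Positive (K, R): R12, K13, K15, K21, K32 → +5.
Negative (D, E): none → −0.
Net charge = (+5) + (−0) = +5.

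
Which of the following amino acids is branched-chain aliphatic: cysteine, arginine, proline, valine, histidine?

The BCAAs are Val, Leu, and Ile — aliphatic side chains with a branch point.
Of the listed options, only valine belongs to this group.

valine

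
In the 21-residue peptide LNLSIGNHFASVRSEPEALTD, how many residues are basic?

Lysine (K), arginine (R), and histidine (H) have basic, nitrogen-containing side chains.
Matching residues: H8, R13.

2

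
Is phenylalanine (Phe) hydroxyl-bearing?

The –OH-bearing residues are Ser, Thr (aliphatic alcohols), and Tyr (phenol).
Phenylalanine is not in this group.

No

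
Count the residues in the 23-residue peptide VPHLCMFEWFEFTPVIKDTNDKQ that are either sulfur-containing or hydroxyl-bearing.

4

Sulfur-containing: C, M. Hydroxyl-bearing: S, T, Y.
Sulfur-containing residues here: C5, M6 (2).
Hydroxyl-bearing residues here: T13, T19 (2).
The two groups share no amino acid, so total = 2 + 2 = 4.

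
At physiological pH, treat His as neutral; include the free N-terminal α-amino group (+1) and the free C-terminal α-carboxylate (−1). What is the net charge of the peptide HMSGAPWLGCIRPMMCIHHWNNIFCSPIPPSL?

+1

Near pH 7.4, K and R contribute +1 each, D and E contribute −1 each, and every other side chain (His included, as stated) is uncharged.
Positive (K, R): R12 → +1.
Negative (D, E): none → −0.
The N-terminus (+1) and C-terminus (−1) cancel.
Net charge = (+1) + (−0) = +1.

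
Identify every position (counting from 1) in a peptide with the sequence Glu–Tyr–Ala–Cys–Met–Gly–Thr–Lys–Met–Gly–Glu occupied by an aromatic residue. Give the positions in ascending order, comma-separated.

Phenylalanine (F), tryptophan (W), and tyrosine (Y) have aromatic ring side chains.
Matching residues: Tyr2.

2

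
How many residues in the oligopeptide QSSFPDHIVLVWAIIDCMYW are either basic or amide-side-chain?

Basic: H, K, R. Amide-side-chain: N, Q.
Basic residues here: H7 (1).
Amide-side-chain residues here: Q1 (1).
The two groups share no amino acid, so total = 1 + 1 = 2.

2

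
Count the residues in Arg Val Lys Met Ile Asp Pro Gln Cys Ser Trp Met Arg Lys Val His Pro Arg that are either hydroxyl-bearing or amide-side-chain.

2

Hydroxyl-bearing: S, T, Y. Amide-side-chain: N, Q.
Hydroxyl-bearing residues here: Ser10 (1).
Amide-side-chain residues here: Gln8 (1).
The two groups share no amino acid, so total = 1 + 1 = 2.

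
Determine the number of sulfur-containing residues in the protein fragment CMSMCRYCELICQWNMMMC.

10

Cysteine (C, thiol) and methionine (M, thioether) are the two sulfur-containing amino acids.
Matching residues: C1, M2, M4, C5, C8, C12, M16, M17, M18, C19.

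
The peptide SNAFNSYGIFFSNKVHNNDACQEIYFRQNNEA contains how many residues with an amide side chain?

9

Asparagine (N) and glutamine (Q) have uncharged amide side chains.
Matching residues: N2, N5, N13, N17, N18, Q22, Q28, N29, N30.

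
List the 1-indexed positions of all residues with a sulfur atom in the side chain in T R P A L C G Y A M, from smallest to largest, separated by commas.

6, 10

Only Cys (C) and Met (M) have a sulfur atom in the side chain.
Matching residues: C6, M10.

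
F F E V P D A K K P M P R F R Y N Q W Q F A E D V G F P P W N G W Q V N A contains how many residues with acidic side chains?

The acidic residues are Asp (D) and Glu (E), whose side chains end in a carboxylate group.
Matching residues: E3, D6, E23, D24.

4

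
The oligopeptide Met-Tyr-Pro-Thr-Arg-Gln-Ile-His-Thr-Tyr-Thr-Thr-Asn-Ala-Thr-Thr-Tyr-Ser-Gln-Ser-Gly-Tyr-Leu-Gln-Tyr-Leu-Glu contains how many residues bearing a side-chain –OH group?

S, T, and Y are the three residues with a side-chain hydroxyl.
Matching residues: Tyr2, Thr4, Thr9, Tyr10, Thr11, Thr12, Thr15, Thr16, Tyr17, Ser18, Ser20, Tyr22, Tyr25.

13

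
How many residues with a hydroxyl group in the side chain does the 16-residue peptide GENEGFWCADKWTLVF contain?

S, T, and Y are the three residues with a side-chain hydroxyl.
Matching residues: T13.

1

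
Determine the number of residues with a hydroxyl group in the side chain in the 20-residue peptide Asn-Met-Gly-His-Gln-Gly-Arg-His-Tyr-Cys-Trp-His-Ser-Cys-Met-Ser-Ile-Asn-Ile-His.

S, T, and Y are the three residues with a side-chain hydroxyl.
Matching residues: Tyr9, Ser13, Ser16.

3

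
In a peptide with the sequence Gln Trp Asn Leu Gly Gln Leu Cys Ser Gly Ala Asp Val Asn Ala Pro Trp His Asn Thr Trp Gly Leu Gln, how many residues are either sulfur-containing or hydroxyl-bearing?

3

Sulfur-containing: C, M. Hydroxyl-bearing: S, T, Y.
Sulfur-containing residues here: Cys8 (1).
Hydroxyl-bearing residues here: Ser9, Thr20 (2).
The two groups share no amino acid, so total = 1 + 2 = 3.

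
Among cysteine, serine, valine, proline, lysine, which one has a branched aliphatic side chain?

The BCAAs are Val, Leu, and Ile — aliphatic side chains with a branch point.
Of the listed options, only valine belongs to this group.

valine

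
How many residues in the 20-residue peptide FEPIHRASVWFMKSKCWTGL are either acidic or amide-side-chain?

1

Acidic: D, E. Amide-side-chain: N, Q.
Acidic residues here: E2 (1).
Amide-side-chain residues here: none (0).
The two groups share no amino acid, so total = 1 + 0 = 1.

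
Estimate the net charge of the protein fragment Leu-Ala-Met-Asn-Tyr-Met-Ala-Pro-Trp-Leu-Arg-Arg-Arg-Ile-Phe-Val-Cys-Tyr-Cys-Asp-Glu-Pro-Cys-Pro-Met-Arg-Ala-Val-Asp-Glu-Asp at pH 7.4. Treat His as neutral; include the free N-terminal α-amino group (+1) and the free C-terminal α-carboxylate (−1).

-1

Near pH 7.4, K and R contribute +1 each, D and E contribute −1 each, and every other side chain (His included, as stated) is uncharged.
Positive (K, R): Arg11, Arg12, Arg13, Arg26 → +4.
Negative (D, E): Asp20, Glu21, Asp29, Glu30, Asp31 → −5.
The N-terminus (+1) and C-terminus (−1) cancel.
Net charge = (+4) + (−5) = −1.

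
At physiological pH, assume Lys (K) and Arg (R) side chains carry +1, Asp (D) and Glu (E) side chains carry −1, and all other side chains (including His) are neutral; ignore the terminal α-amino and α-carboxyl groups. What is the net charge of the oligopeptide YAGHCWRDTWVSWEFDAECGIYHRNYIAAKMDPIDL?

Positive (K, R): R7, R24, K30 → +3.
Negative (D, E): D8, E14, D16, E18, D32, D35 → −6.
Net charge = (+3) + (−6) = −3.

-3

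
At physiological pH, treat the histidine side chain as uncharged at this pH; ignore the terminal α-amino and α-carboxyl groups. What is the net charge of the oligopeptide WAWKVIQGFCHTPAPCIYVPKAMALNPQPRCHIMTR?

+4

The side chains ionized at physiological pH are Lys/Arg (+1) and Asp/Glu (−1); with His treated as neutral, nothing else contributes.
Positive (K, R): K4, K21, R30, R36 → +4.
Negative (D, E): none → −0.
Net charge = (+4) + (−0) = +4.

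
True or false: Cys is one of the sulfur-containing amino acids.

Cysteine (C, thiol) and methionine (M, thioether) are the two sulfur-containing amino acids.
Cysteine is in this group.

True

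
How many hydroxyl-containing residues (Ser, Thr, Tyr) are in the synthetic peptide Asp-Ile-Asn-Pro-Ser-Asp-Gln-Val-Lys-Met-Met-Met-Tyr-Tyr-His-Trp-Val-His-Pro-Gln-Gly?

3

Matching residues: Ser5, Tyr13, Tyr14.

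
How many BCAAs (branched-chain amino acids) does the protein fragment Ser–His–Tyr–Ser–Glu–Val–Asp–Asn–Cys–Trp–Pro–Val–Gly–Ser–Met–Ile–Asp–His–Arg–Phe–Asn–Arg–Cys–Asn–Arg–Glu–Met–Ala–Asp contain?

The BCAAs are Val, Leu, and Ile — aliphatic side chains with a branch point.
Matching residues: Val6, Val12, Ile16.

3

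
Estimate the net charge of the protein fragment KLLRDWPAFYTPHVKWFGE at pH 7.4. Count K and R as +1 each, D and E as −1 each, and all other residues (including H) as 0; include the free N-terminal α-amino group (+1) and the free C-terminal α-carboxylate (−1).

+1

Positive (K, R): K1, R4, K15 → +3.
Negative (D, E): D5, E19 → −2.
The N-terminus (+1) and C-terminus (−1) cancel.
Net charge = (+3) + (−2) = +1.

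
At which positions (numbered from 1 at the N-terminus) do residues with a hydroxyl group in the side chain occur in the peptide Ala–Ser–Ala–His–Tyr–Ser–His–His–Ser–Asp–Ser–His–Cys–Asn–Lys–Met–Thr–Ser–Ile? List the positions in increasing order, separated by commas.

Serine (S), threonine (T), and tyrosine (Y) each carry a hydroxyl group on the side chain.
Matching residues: Ser2, Tyr5, Ser6, Ser9, Ser11, Thr17, Ser18.

2, 5, 6, 9, 11, 17, 18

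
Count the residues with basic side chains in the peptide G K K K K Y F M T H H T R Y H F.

The basic amino acids are Lys (K), Arg (R), and His (H).
Matching residues: K2, K3, K4, K5, H10, H11, R13, H15.

8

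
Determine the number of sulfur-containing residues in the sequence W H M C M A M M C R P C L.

7

The sulfur-bearing residues are cysteine (–SH) and methionine (–S–CH₃).
Matching residues: M3, C4, M5, M7, M8, C9, C12.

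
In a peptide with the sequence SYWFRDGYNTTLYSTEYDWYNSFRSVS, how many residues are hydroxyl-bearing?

The –OH-bearing residues are Ser, Thr (aliphatic alcohols), and Tyr (phenol).
Matching residues: S1, Y2, Y8, T10, T11, Y13, S14, T15, Y17, Y20, S22, S25, S27.

13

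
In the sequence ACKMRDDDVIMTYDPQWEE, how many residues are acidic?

Only D (aspartate) and E (glutamate) carry a side-chain carboxylic acid.
Matching residues: D6, D7, D8, D14, E18, E19.

6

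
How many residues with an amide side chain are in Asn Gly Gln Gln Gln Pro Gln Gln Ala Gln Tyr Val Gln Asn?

9

The amide-side-chain residues are Asn (N) and Gln (Q).
Matching residues: Asn1, Gln3, Gln4, Gln5, Gln7, Gln8, Gln10, Gln13, Asn14.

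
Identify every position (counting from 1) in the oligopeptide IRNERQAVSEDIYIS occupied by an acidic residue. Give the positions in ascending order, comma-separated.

4, 10, 11

Matching residues: E4, E10, D11.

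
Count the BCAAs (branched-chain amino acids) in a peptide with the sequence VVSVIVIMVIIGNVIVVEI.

V, L, and I make up the branched-chain aliphatic group.
Matching residues: V1, V2, V4, I5, V6, I7, V9, I10, I11, V14, I15, V16, V17, I19.

14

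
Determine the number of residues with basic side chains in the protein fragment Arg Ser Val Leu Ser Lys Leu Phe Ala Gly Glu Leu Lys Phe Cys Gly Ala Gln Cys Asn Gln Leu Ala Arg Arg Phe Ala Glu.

Lysine (K), arginine (R), and histidine (H) have basic, nitrogen-containing side chains.
Matching residues: Arg1, Lys6, Lys13, Arg24, Arg25.

5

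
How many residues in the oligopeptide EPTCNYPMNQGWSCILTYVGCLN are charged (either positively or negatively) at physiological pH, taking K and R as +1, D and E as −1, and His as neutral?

Charged side chains at pH ~7.4: K, R (positive); D, E (negative).
Matching residues: E1.

1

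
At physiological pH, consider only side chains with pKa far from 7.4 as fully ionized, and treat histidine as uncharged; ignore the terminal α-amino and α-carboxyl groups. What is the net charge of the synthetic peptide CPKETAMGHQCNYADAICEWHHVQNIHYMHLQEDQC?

At pH ~7.4 the Lys and Arg side chains are protonated (+1), the Asp and Glu side chains are deprotonated (−1), and with His taken as neutral all other side chains carry no charge.
Positive (K, R): K3 → +1.
Negative (D, E): E4, D15, E19, E33, D34 → −5.
Net charge = (+1) + (−5) = −4.

-4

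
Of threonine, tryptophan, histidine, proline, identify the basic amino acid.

histidine

The basic amino acids are Lys (K), Arg (R), and His (H).
Of the listed options, only histidine belongs to this group.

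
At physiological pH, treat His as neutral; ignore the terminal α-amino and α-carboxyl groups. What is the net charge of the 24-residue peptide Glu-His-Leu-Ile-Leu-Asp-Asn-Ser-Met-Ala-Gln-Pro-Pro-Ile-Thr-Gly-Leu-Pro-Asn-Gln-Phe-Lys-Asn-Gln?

At pH ~7.4 the Lys and Arg side chains are protonated (+1), the Asp and Glu side chains are deprotonated (−1), and with His taken as neutral all other side chains carry no charge.
Positive (K, R): Lys22 → +1.
Negative (D, E): Glu1, Asp6 → −2.
Net charge = (+1) + (−2) = −1.

-1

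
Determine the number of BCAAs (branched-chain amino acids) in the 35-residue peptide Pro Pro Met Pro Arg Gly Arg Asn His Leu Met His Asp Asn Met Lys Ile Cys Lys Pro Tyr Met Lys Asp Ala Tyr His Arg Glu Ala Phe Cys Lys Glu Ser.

Valine (V), leucine (L), and isoleucine (I) are the branched-chain amino acids.
Matching residues: Leu10, Ile17.

2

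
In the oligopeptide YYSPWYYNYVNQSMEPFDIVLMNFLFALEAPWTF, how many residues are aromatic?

The aromatic amino acids are Phe (F, benzyl), Trp (W, indole), and Tyr (Y, phenol).
Matching residues: Y1, Y2, W5, Y6, Y7, Y9, F17, F24, F26, W32, F34.

11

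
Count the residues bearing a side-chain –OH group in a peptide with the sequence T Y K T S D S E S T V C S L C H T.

Serine (S), threonine (T), and tyrosine (Y) each carry a hydroxyl group on the side chain.
Matching residues: T1, Y2, T4, S5, S7, S9, T10, S13, T17.

9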